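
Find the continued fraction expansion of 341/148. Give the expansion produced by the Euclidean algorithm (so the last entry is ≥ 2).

341 = 2·148 + 45
148 = 3·45 + 13
45 = 3·13 + 6
13 = 2·6 + 1
6 = 6·1 + 0  (stop)
So 341/148 = [2; 3, 3, 2, 6].

[2; 3, 3, 2, 6]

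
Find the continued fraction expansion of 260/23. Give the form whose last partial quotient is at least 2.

[11; 3, 3, 2]

260 = 11*23 + 7
23 = 3*7 + 2
7 = 3*2 + 1
2 = 2*1 + 0  (stop)
So 260/23 = [11; 3, 3, 2].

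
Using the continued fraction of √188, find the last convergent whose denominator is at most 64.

617/45

√188 = [13; 1, 2, 2, 6, 2, 2, 1, 26, …] (period length 8).
Convergents:
  p_0/q_0 = 13/1
  p_1/q_1 = 14/1
  p_2/q_2 = 41/3
  p_3/q_3 = 96/7
  p_4/q_4 = 617/45
  p_5/q_5 = 1330/97
q_4 = 45 ≤ 64 < 97 = q_5, so the answer is 617/45.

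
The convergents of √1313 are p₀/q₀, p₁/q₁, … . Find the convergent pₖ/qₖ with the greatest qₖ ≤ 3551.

√1313 = [36; 4, 4, 72, …] (period length 3).
Convergents:
  p_0/q_0 = 36/1
  p_1/q_1 = 145/4
  p_2/q_2 = 616/17
  p_3/q_3 = 44497/1228
  p_4/q_4 = 178604/4929
q_3 = 1228 ≤ 3551 < 4929 = q_4, so the answer is 44497/1228.

44497/1228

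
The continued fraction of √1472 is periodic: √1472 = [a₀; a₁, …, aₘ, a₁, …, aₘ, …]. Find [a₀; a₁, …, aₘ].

a₀ = ⌊√1472⌋ = 38.

[38; 2, 1, 2, 1, 2, 76]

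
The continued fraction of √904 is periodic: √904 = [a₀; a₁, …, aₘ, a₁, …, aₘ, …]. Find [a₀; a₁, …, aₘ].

a₀ = ⌊√904⌋ = 30.
With m₀=0, d₀=1 and mₖ₊₁ = dₖaₖ − mₖ, dₖ₊₁ = (n − mₖ₊₁²)/dₖ, aₖ₊₁ = ⌊(a₀+mₖ₊₁)/dₖ₊₁⌋:
  k=1: m=30, d=4, a=15
  k=2: m=30, d=1, a=60
d=1 and a=2a₀=60 at k=2, so the next step gives (m, d) = (30, 4) again — its k=1 value — and the period has length 2.

[30; 15, 60]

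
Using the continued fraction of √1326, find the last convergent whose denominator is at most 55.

√1326 = [36; 2, 2, 2, 2, 2, 72, …] (period length 6).
Convergents:
  p_0/q_0 = 36/1
  p_1/q_1 = 73/2
  p_2/q_2 = 182/5
  p_3/q_3 = 437/12
  p_4/q_4 = 1056/29
  p_5/q_5 = 2549/70
q_4 = 29 ≤ 55 < 70 = q_5, so the answer is 1056/29.

1056/29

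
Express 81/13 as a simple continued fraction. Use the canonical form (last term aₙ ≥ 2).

[6; 4, 3]

81 = 6*13 + 3
13 = 4*3 + 1
3 = 3*1 + 0  (stop)
So 81/13 = [6; 4, 3].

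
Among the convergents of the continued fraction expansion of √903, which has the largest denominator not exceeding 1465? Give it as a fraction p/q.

36090/1201

√903 = [30; 20, 60, …] (period length 2).
Convergents:
  p_0/q_0 = 30/1
  p_1/q_1 = 601/20
  p_2/q_2 = 36090/1201
  p_3/q_3 = 722401/24040
q_2 = 1201 ≤ 1465 < 24040 = q_3, so the answer is 36090/1201.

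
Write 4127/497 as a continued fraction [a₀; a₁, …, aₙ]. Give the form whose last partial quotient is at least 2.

[8; 3, 3, 2, 3, 6]

4127 = 8×497 + 151
497 = 3×151 + 44
151 = 3×44 + 19
44 = 2×19 + 6
19 = 3×6 + 1
6 = 6×1 + 0  (stop)
So 4127/497 = [8; 3, 3, 2, 3, 6].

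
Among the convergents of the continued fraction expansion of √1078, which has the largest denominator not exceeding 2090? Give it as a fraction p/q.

64648/1969

√1078 = [32; 1, 4, 1, 64, …] (period length 4).
Convergents:
  p_0/q_0 = 32/1
  p_1/q_1 = 33/1
  p_2/q_2 = 164/5
  p_3/q_3 = 197/6
  p_4/q_4 = 12772/389
  p_5/q_5 = 12969/395
  p_6/q_6 = 64648/1969
  p_7/q_7 = 77617/2364
q_6 = 1969 ≤ 2090 < 2364 = q_7, so the answer is 64648/1969.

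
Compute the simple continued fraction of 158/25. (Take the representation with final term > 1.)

158 = 6*25 + 8
25 = 3*8 + 1
8 = 8*1 + 0  (stop)
So 158/25 = [6; 3, 8].

[6; 3, 8]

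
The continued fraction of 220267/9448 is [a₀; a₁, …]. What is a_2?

5

220267 = 23·9448 + 2963   →  a_0 = 23
9448 = 3·2963 + 559   →  a_1 = 3
2963 = 5·559 + 168   →  a_2 = 5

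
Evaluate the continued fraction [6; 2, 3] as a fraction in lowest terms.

Fold from the inside: start with 3/1.
  2 + 1/3 = 7/3
  6 + 3/7 = 45/7

45/7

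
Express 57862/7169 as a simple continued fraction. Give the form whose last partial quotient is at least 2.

[8; 14, 17, 1, 1, 2, 2, 2]

57862 = 8·7169 + 510
7169 = 14·510 + 29
510 = 17·29 + 17
29 = 1·17 + 12
17 = 1·12 + 5
12 = 2·5 + 2
5 = 2·2 + 1
2 = 2·1 + 0  (stop)
So 57862/7169 = [8; 14, 17, 1, 1, 2, 2, 2].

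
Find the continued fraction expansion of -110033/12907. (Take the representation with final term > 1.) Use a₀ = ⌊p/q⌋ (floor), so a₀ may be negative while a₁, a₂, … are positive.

-110033 = -9·12907 + 6130
12907 = 2·6130 + 647
6130 = 9·647 + 307
647 = 2·307 + 33
307 = 9·33 + 10
33 = 3·10 + 3
10 = 3·3 + 1
3 = 3·1 + 0  (stop)
So -110033/12907 = [-9; 2, 9, 2, 9, 3, 3, 3].

[-9; 2, 9, 2, 9, 3, 3, 3]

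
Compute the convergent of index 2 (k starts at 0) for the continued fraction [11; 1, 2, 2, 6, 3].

Using pₖ = aₖpₖ₋₁ + pₖ₋₂, qₖ = aₖqₖ₋₁ + qₖ₋₂ (with p₋₁=1, p₋₂=0, q₋₁=0, q₋₂=1):
  k=0: a=11, p=11, q=1
  k=1: a=1, p=12, q=1
  k=2: a=2, p=35, q=3

35/3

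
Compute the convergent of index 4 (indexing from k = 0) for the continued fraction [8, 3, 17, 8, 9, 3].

31834/3823

Using pₖ = aₖpₖ₋₁ + pₖ₋₂, qₖ = aₖqₖ₋₁ + qₖ₋₂ (with p₋₁=1, p₋₂=0, q₋₁=0, q₋₂=1):
  k=0: a=8, p=8, q=1
  k=1: a=3, p=25, q=3
  k=2: a=17, p=433, q=52
  k=3: a=8, p=3489, q=419
  k=4: a=9, p=31834, q=3823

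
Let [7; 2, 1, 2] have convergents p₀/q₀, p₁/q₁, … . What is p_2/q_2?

22/3

Using pₖ = aₖpₖ₋₁ + pₖ₋₂, qₖ = aₖqₖ₋₁ + qₖ₋₂ (with p₋₁=1, p₋₂=0, q₋₁=0, q₋₂=1):
  k=0: a=7, p=7, q=1
  k=1: a=2, p=15, q=2
  k=2: a=1, p=22, q=3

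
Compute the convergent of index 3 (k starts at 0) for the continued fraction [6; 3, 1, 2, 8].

69/11

Using pₖ = aₖpₖ₋₁ + pₖ₋₂, qₖ = aₖqₖ₋₁ + qₖ₋₂ (with p₋₁=1, p₋₂=0, q₋₁=0, q₋₂=1):
  k=0: a=6, p=6, q=1
  k=1: a=3, p=19, q=3
  k=2: a=1, p=25, q=4
  k=3: a=2, p=69, q=11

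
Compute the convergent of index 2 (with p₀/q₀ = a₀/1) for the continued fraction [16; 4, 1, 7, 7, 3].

Using pₖ = aₖpₖ₋₁ + pₖ₋₂, qₖ = aₖqₖ₋₁ + qₖ₋₂ (with p₋₁=1, p₋₂=0, q₋₁=0, q₋₂=1):
  k=0: a=16, p=16, q=1
  k=1: a=4, p=65, q=4
  k=2: a=1, p=81, q=5

81/5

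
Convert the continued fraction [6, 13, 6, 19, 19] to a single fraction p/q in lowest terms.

Using pₖ = aₖpₖ₋₁ + pₖ₋₂ and qₖ = aₖqₖ₋₁ + qₖ₋₂:
  k=0: a=6, p=6, q=1
  k=1: a=13, p=79, q=13
  k=2: a=6, p=480, q=79
  k=3: a=19, p=9199, q=1514
  k=4: a=19, p=175261, q=28845

175261/28845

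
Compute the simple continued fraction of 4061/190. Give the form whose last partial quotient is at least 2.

[21; 2, 1, 2, 11, 2]

4061 = 21×190 + 71
190 = 2×71 + 48
71 = 1×48 + 23
48 = 2×23 + 2
23 = 11×2 + 1
2 = 2×1 + 0  (stop)
So 4061/190 = [21; 2, 1, 2, 11, 2].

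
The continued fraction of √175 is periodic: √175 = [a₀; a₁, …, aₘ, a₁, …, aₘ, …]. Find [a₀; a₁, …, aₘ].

[13; 4, 2, 1, 2, 4, 26]

a₀ = ⌊√175⌋ = 13.
With m₀=0, d₀=1 and mₖ₊₁ = dₖaₖ − mₖ, dₖ₊₁ = (n − mₖ₊₁²)/dₖ, aₖ₊₁ = ⌊(a₀+mₖ₊₁)/dₖ₊₁⌋:
  k=1: m=13, d=6, a=4
  k=2: m=11, d=9, a=2
  k=3: m=7, d=14, a=1
  k=4: m=7, d=9, a=2
  k=5: m=11, d=6, a=4
  k=6: m=13, d=1, a=26
d=1 and a=2a₀=26 at k=6, so the next step gives (m, d) = (13, 6) again — its k=1 value — and the period has length 6.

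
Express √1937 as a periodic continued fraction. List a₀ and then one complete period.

a₀ = ⌊√1937⌋ = 44.
With m₀=0, d₀=1 and mₖ₊₁ = dₖaₖ − mₖ, dₖ₊₁ = (n − mₖ₊₁²)/dₖ, aₖ₊₁ = ⌊(a₀+mₖ₊₁)/dₖ₊₁⌋:
  k=1: m=44, d=1, a=88
d=1 and a=2a₀=88 at k=1, so the next step gives (m, d) = (44, 1) again — its k=1 value — and the period has length 1.

[44; 88]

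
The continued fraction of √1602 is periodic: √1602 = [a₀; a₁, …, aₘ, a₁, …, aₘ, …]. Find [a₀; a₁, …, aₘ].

a₀ = ⌊√1602⌋ = 40.
With m₀=0, d₀=1 and mₖ₊₁ = dₖaₖ − mₖ, dₖ₊₁ = (n − mₖ₊₁²)/dₖ, aₖ₊₁ = ⌊(a₀+mₖ₊₁)/dₖ₊₁⌋:
  k=1: m=40, d=2, a=40
  k=2: m=40, d=1, a=80
d=1 and a=2a₀=80 at k=2, so the next step gives (m, d) = (40, 2) again — its k=1 value — and the period has length 2.

[40; 40, 80]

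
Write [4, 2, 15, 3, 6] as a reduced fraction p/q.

Fold from the inside: start with 6/1.
  3 + 1/6 = 19/6
  15 + 6/19 = 291/19
  2 + 19/291 = 601/291
  4 + 291/601 = 2695/601

2695/601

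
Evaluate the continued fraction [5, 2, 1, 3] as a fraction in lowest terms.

Fold from the inside: start with 3/1.
  1 + 1/3 = 4/3
  2 + 3/4 = 11/4
  5 + 4/11 = 59/11

59/11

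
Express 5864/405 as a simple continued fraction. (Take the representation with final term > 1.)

5864 = 14·405 + 194
405 = 2·194 + 17
194 = 11·17 + 7
17 = 2·7 + 3
7 = 2·3 + 1
3 = 3·1 + 0  (stop)
So 5864/405 = [14; 2, 11, 2, 2, 3].

[14; 2, 11, 2, 2, 3]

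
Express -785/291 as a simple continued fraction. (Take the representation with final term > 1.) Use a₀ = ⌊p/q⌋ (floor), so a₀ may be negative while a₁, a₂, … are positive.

[-3; 3, 3, 3, 1, 6]

-785 = -3·291 + 88
291 = 3·88 + 27
88 = 3·27 + 7
27 = 3·7 + 6
7 = 1·6 + 1
6 = 6·1 + 0  (stop)
So -785/291 = [-3; 3, 3, 3, 1, 6].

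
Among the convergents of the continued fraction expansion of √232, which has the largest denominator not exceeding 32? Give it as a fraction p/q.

198/13

√232 = [15; 4, 3, 7, 3, 4, 30, …] (period length 6).
Convergents:
  p_0/q_0 = 15/1
  p_1/q_1 = 61/4
  p_2/q_2 = 198/13
  p_3/q_3 = 1447/95
q_2 = 13 ≤ 32 < 95 = q_3, so the answer is 198/13.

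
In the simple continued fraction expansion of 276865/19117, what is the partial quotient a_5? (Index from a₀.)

276865 = 14·19117 + 9227   →  a_0 = 14
19117 = 2·9227 + 663   →  a_1 = 2
9227 = 13·663 + 608   →  a_2 = 13
663 = 1·608 + 55   →  a_3 = 1
608 = 11·55 + 3   →  a_4 = 11
55 = 18·3 + 1   →  a_5 = 18

18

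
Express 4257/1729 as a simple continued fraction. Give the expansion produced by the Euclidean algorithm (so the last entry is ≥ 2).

4257 = 2×1729 + 799
1729 = 2×799 + 131
799 = 6×131 + 13
131 = 10×13 + 1
13 = 13×1 + 0  (stop)
So 4257/1729 = [2; 2, 6, 10, 13].

[2; 2, 6, 10, 13]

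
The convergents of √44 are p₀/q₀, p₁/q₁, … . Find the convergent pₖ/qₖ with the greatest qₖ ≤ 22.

√44 = [6; 1, 1, 1, 2, 1, 1, 1, 12, …] (period length 8).
Convergents:
  p_0/q_0 = 6/1
  p_1/q_1 = 7/1
  p_2/q_2 = 13/2
  p_3/q_3 = 20/3
  p_4/q_4 = 53/8
  p_5/q_5 = 73/11
  p_6/q_6 = 126/19
  p_7/q_7 = 199/30
q_6 = 19 ≤ 22 < 30 = q_7, so the answer is 126/19.

126/19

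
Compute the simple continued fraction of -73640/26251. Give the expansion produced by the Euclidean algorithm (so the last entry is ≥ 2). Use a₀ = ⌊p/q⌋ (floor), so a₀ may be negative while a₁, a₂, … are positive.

-73640 = -3*26251 + 5113
26251 = 5*5113 + 686
5113 = 7*686 + 311
686 = 2*311 + 64
311 = 4*64 + 55
64 = 1*55 + 9
55 = 6*9 + 1
9 = 9*1 + 0  (stop)
So -73640/26251 = [-3; 5, 7, 2, 4, 1, 6, 9].

[-3; 5, 7, 2, 4, 1, 6, 9]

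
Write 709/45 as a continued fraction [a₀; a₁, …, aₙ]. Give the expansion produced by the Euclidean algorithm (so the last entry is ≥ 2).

[15; 1, 3, 11]

709 = 15·45 + 34
45 = 1·34 + 11
34 = 3·11 + 1
11 = 11·1 + 0  (stop)
So 709/45 = [15; 1, 3, 11].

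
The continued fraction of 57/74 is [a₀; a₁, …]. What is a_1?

57 = 0·74 + 57   →  a_0 = 0
74 = 1·57 + 17   →  a_1 = 1

1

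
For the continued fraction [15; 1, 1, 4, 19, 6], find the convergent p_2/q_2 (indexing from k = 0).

31/2

Using pₖ = aₖpₖ₋₁ + pₖ₋₂, qₖ = aₖqₖ₋₁ + qₖ₋₂ (with p₋₁=1, p₋₂=0, q₋₁=0, q₋₂=1):
  k=0: a=15, p=15, q=1
  k=1: a=1, p=16, q=1
  k=2: a=1, p=31, q=2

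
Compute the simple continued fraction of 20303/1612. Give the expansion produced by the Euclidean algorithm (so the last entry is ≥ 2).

[12; 1, 1, 2, 7, 2, 6, 3]

20303 = 12×1612 + 959
1612 = 1×959 + 653
959 = 1×653 + 306
653 = 2×306 + 41
306 = 7×41 + 19
41 = 2×19 + 3
19 = 6×3 + 1
3 = 3×1 + 0  (stop)
So 20303/1612 = [12; 1, 1, 2, 7, 2, 6, 3].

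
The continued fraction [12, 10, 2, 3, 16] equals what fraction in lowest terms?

14382/1189

Fold from the inside: start with 16/1.
  3 + 1/16 = 49/16
  2 + 16/49 = 114/49
  10 + 49/114 = 1189/114
  12 + 114/1189 = 14382/1189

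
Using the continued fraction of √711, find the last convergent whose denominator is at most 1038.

√711 = [26; 1, 1, 1, 52, …] (period length 4).
Convergents:
  p_0/q_0 = 26/1
  p_1/q_1 = 27/1
  p_2/q_2 = 53/2
  p_3/q_3 = 80/3
  p_4/q_4 = 4213/158
  p_5/q_5 = 4293/161
  p_6/q_6 = 8506/319
  p_7/q_7 = 12799/480
  p_8/q_8 = 674054/25279
q_7 = 480 ≤ 1038 < 25279 = q_8, so the answer is 12799/480.

12799/480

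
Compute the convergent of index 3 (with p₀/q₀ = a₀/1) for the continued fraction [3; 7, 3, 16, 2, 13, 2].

1126/359

Using pₖ = aₖpₖ₋₁ + pₖ₋₂, qₖ = aₖqₖ₋₁ + qₖ₋₂ (with p₋₁=1, p₋₂=0, q₋₁=0, q₋₂=1):
  k=0: a=3, p=3, q=1
  k=1: a=7, p=22, q=7
  k=2: a=3, p=69, q=22
  k=3: a=16, p=1126, q=359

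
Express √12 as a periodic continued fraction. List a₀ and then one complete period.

a₀ = ⌊√12⌋ = 3.
With m₀=0, d₀=1 and mₖ₊₁ = dₖaₖ − mₖ, dₖ₊₁ = (n − mₖ₊₁²)/dₖ, aₖ₊₁ = ⌊(a₀+mₖ₊₁)/dₖ₊₁⌋:
  k=1: m=3, d=3, a=2
  k=2: m=3, d=1, a=6
d=1 and a=2a₀=6 at k=2, so the next step gives (m, d) = (3, 3) again — its k=1 value — and the period has length 2.

[3; 2, 6]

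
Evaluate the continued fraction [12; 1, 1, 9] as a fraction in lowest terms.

238/19

Fold from the inside: start with 9/1.
  1 + 1/9 = 10/9
  1 + 9/10 = 19/10
  12 + 10/19 = 238/19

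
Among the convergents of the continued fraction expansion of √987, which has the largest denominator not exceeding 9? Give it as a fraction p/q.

157/5

√987 = [31; 2, 2, 2, 62, …] (period length 4).
Convergents:
  p_0/q_0 = 31/1
  p_1/q_1 = 63/2
  p_2/q_2 = 157/5
  p_3/q_3 = 377/12
q_2 = 5 ≤ 9 < 12 = q_3, so the answer is 157/5.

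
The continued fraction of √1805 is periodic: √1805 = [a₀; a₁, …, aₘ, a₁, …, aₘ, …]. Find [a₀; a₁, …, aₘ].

a₀ = ⌊√1805⌋ = 42.
With m₀=0, d₀=1 and mₖ₊₁ = dₖaₖ − mₖ, dₖ₊₁ = (n − mₖ₊₁²)/dₖ, aₖ₊₁ = ⌊(a₀+mₖ₊₁)/dₖ₊₁⌋:
  k=1: m=42, d=41, a=2
  k=2: m=40, d=5, a=16
  k=3: m=40, d=41, a=2
  k=4: m=42, d=1, a=84
d=1 and a=2a₀=84 at k=4, so the next step gives (m, d) = (42, 41) again — its k=1 value — and the period has length 4.

[42; 2, 16, 2, 84]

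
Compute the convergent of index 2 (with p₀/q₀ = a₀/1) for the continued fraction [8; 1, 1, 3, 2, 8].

17/2

Using pₖ = aₖpₖ₋₁ + pₖ₋₂, qₖ = aₖqₖ₋₁ + qₖ₋₂ (with p₋₁=1, p₋₂=0, q₋₁=0, q₋₂=1):
  k=0: a=8, p=8, q=1
  k=1: a=1, p=9, q=1
  k=2: a=1, p=17, q=2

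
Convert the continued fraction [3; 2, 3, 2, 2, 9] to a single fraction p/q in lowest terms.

1261/367

Using pₖ = aₖpₖ₋₁ + pₖ₋₂ and qₖ = aₖqₖ₋₁ + qₖ₋₂:
  k=0: a=3, p=3, q=1
  k=1: a=2, p=7, q=2
  k=2: a=3, p=24, q=7
  k=3: a=2, p=55, q=16
  k=4: a=2, p=134, q=39
  k=5: a=9, p=1261, q=367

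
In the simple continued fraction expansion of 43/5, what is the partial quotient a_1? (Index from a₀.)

1

43 = 8·5 + 3   →  a_0 = 8
5 = 1·3 + 2   →  a_1 = 1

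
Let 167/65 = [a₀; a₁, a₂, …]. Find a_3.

3

167 = 2·65 + 37   →  a_0 = 2
65 = 1·37 + 28   →  a_1 = 1
37 = 1·28 + 9   →  a_2 = 1
28 = 3·9 + 1   →  a_3 = 3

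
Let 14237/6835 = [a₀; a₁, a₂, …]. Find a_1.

12

14237 = 2·6835 + 567   →  a_0 = 2
6835 = 12·567 + 31   →  a_1 = 12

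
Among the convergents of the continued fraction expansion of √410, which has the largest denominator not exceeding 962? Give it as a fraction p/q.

√410 = [20; 4, 40, …] (period length 2).
Convergents:
  p_0/q_0 = 20/1
  p_1/q_1 = 81/4
  p_2/q_2 = 3260/161
  p_3/q_3 = 13121/648
  p_4/q_4 = 528100/26081
q_3 = 648 ≤ 962 < 26081 = q_4, so the answer is 13121/648.

13121/648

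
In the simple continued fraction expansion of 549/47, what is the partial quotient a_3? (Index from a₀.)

7

549 = 11·47 + 32   →  a_0 = 11
47 = 1·32 + 15   →  a_1 = 1
32 = 2·15 + 2   →  a_2 = 2
15 = 7·2 + 1   →  a_3 = 7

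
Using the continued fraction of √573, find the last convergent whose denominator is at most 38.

383/16

√573 = [23; 1, 14, 1, 46, …] (period length 4).
Convergents:
  p_0/q_0 = 23/1
  p_1/q_1 = 24/1
  p_2/q_2 = 359/15
  p_3/q_3 = 383/16
  p_4/q_4 = 17977/751
q_3 = 16 ≤ 38 < 751 = q_4, so the answer is 383/16.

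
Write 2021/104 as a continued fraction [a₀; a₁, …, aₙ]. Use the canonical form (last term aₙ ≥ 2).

2021 = 19×104 + 45
104 = 2×45 + 14
45 = 3×14 + 3
14 = 4×3 + 2
3 = 1×2 + 1
2 = 2×1 + 0  (stop)
So 2021/104 = [19; 2, 3, 4, 1, 2].

[19; 2, 3, 4, 1, 2]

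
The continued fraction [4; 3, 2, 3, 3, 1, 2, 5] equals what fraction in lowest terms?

Using pₖ = aₖpₖ₋₁ + pₖ₋₂ and qₖ = aₖqₖ₋₁ + qₖ₋₂:
  k=0: a=4, p=4, q=1
  k=1: a=3, p=13, q=3
  k=2: a=2, p=30, q=7
  k=3: a=3, p=103, q=24
  k=4: a=3, p=339, q=79
  k=5: a=1, p=442, q=103
  k=6: a=2, p=1223, q=285
  k=7: a=5, p=6557, q=1528

6557/1528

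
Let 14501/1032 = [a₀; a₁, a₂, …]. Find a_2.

2

14501 = 14·1032 + 53   →  a_0 = 14
1032 = 19·53 + 25   →  a_1 = 19
53 = 2·25 + 3   →  a_2 = 2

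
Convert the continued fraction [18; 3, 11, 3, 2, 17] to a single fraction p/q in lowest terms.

Fold from the inside: start with 17/1.
  2 + 1/17 = 35/17
  3 + 17/35 = 122/35
  11 + 35/122 = 1377/122
  3 + 122/1377 = 4253/1377
  18 + 1377/4253 = 77931/4253

77931/4253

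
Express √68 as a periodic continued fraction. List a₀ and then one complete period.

[8; 4, 16]

a₀ = ⌊√68⌋ = 8.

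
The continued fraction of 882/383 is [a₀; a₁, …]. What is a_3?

3

882 = 2·383 + 116   →  a_0 = 2
383 = 3·116 + 35   →  a_1 = 3
116 = 3·35 + 11   →  a_2 = 3
35 = 3·11 + 2   →  a_3 = 3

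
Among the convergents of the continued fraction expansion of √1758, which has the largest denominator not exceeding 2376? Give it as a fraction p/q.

49266/1175

√1758 = [41; 1, 12, 1, 82, …] (period length 4).
Convergents:
  p_0/q_0 = 41/1
  p_1/q_1 = 42/1
  p_2/q_2 = 545/13
  p_3/q_3 = 587/14
  p_4/q_4 = 48679/1161
  p_5/q_5 = 49266/1175
  p_6/q_6 = 639871/15261
q_5 = 1175 ≤ 2376 < 15261 = q_6, so the answer is 49266/1175.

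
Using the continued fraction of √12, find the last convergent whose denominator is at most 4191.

8733/2521

√12 = [3; 2, 6, …] (period length 2).
Convergents:
  p_0/q_0 = 3/1
  p_1/q_1 = 7/2
  p_2/q_2 = 45/13
  p_3/q_3 = 97/28
  p_4/q_4 = 627/181
  p_5/q_5 = 1351/390
  p_6/q_6 = 8733/2521
  p_7/q_7 = 18817/5432
q_6 = 2521 ≤ 4191 < 5432 = q_7, so the answer is 8733/2521.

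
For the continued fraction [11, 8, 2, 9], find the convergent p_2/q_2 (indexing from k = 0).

189/17

Using pₖ = aₖpₖ₋₁ + pₖ₋₂, qₖ = aₖqₖ₋₁ + qₖ₋₂ (with p₋₁=1, p₋₂=0, q₋₁=0, q₋₂=1):
  k=0: a=11, p=11, q=1
  k=1: a=8, p=89, q=8
  k=2: a=2, p=189, q=17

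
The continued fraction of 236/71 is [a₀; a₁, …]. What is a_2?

236 = 3·71 + 23   →  a_0 = 3
71 = 3·23 + 2   →  a_1 = 3
23 = 11·2 + 1   →  a_2 = 11

11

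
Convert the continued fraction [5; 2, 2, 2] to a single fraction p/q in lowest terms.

Using pₖ = aₖpₖ₋₁ + pₖ₋₂ and qₖ = aₖqₖ₋₁ + qₖ₋₂:
  k=0: a=5, p=5, q=1
  k=1: a=2, p=11, q=2
  k=2: a=2, p=27, q=5
  k=3: a=2, p=65, q=12

65/12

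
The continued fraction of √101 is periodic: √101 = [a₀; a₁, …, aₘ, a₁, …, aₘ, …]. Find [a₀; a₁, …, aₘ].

a₀ = ⌊√101⌋ = 10.
With m₀=0, d₀=1 and mₖ₊₁ = dₖaₖ − mₖ, dₖ₊₁ = (n − mₖ₊₁²)/dₖ, aₖ₊₁ = ⌊(a₀+mₖ₊₁)/dₖ₊₁⌋:
  k=1: m=10, d=1, a=20
d=1 and a=2a₀=20 at k=1, so the next step gives (m, d) = (10, 1) again — its k=1 value — and the period has length 1.

[10; 20]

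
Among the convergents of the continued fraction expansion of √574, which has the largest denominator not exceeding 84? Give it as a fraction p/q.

√574 = [23; 1, 22, 1, 46, …] (period length 4).
Convergents:
  p_0/q_0 = 23/1
  p_1/q_1 = 24/1
  p_2/q_2 = 551/23
  p_3/q_3 = 575/24
  p_4/q_4 = 27001/1127
q_3 = 24 ≤ 84 < 1127 = q_4, so the answer is 575/24.

575/24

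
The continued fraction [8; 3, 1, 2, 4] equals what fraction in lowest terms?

397/48

Using pₖ = aₖpₖ₋₁ + pₖ₋₂ and qₖ = aₖqₖ₋₁ + qₖ₋₂:
  k=0: a=8, p=8, q=1
  k=1: a=3, p=25, q=3
  k=2: a=1, p=33, q=4
  k=3: a=2, p=91, q=11
  k=4: a=4, p=397, q=48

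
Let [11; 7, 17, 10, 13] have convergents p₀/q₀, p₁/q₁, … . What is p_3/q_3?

Using pₖ = aₖpₖ₋₁ + pₖ₋₂, qₖ = aₖqₖ₋₁ + qₖ₋₂ (with p₋₁=1, p₋₂=0, q₋₁=0, q₋₂=1):
  k=0: a=11, p=11, q=1
  k=1: a=7, p=78, q=7
  k=2: a=17, p=1337, q=120
  k=3: a=10, p=13448, q=1207

13448/1207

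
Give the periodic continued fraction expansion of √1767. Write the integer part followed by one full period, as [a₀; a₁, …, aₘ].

a₀ = ⌊√1767⌋ = 42.
With m₀=0, d₀=1 and mₖ₊₁ = dₖaₖ − mₖ, dₖ₊₁ = (n − mₖ₊₁²)/dₖ, aₖ₊₁ = ⌊(a₀+mₖ₊₁)/dₖ₊₁⌋:
  k=1: m=42, d=3, a=28
  k=2: m=42, d=1, a=84
d=1 and a=2a₀=84 at k=2, so the next step gives (m, d) = (42, 3) again — its k=1 value — and the period has length 2.

[42; 28, 84]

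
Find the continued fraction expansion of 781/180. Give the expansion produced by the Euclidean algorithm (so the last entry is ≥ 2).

[4; 2, 1, 19, 3]

781 = 4×180 + 61
180 = 2×61 + 58
61 = 1×58 + 3
58 = 19×3 + 1
3 = 3×1 + 0  (stop)
So 781/180 = [4; 2, 1, 19, 3].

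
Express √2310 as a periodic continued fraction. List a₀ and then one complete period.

[48; 16, 96]

a₀ = ⌊√2310⌋ = 48.
With m₀=0, d₀=1 and mₖ₊₁ = dₖaₖ − mₖ, dₖ₊₁ = (n − mₖ₊₁²)/dₖ, aₖ₊₁ = ⌊(a₀+mₖ₊₁)/dₖ₊₁⌋:
  k=1: m=48, d=6, a=16
  k=2: m=48, d=1, a=96
d=1 and a=2a₀=96 at k=2, so the next step gives (m, d) = (48, 6) again — its k=1 value — and the period has length 2.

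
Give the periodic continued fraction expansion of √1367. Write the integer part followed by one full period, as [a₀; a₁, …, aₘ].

[36; 1, 35, 1, 72]

a₀ = ⌊√1367⌋ = 36.
With m₀=0, d₀=1 and mₖ₊₁ = dₖaₖ − mₖ, dₖ₊₁ = (n − mₖ₊₁²)/dₖ, aₖ₊₁ = ⌊(a₀+mₖ₊₁)/dₖ₊₁⌋:
  k=1: m=36, d=71, a=1
  k=2: m=35, d=2, a=35
  k=3: m=35, d=71, a=1
  k=4: m=36, d=1, a=72
d=1 and a=2a₀=72 at k=4, so the next step gives (m, d) = (36, 71) again — its k=1 value — and the period has length 4.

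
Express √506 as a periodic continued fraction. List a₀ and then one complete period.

a₀ = ⌊√506⌋ = 22.
With m₀=0, d₀=1 and mₖ₊₁ = dₖaₖ − mₖ, dₖ₊₁ = (n − mₖ₊₁²)/dₖ, aₖ₊₁ = ⌊(a₀+mₖ₊₁)/dₖ₊₁⌋:
  k=1: m=22, d=22, a=2
  k=2: m=22, d=1, a=44
d=1 and a=2a₀=44 at k=2, so the next step gives (m, d) = (22, 22) again — its k=1 value — and the period has length 2.

[22; 2, 44]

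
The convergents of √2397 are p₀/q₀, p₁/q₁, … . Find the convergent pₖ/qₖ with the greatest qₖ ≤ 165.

2399/49

√2397 = [48; 1, 23, 2, 23, 1, 96, …] (period length 6).
Convergents:
  p_0/q_0 = 48/1
  p_1/q_1 = 49/1
  p_2/q_2 = 1175/24
  p_3/q_3 = 2399/49
  p_4/q_4 = 56352/1151
q_3 = 49 ≤ 165 < 1151 = q_4, so the answer is 2399/49.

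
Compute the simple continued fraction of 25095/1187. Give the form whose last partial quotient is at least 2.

25095 = 21·1187 + 168
1187 = 7·168 + 11
168 = 15·11 + 3
11 = 3·3 + 2
3 = 1·2 + 1
2 = 2·1 + 0  (stop)
So 25095/1187 = [21; 7, 15, 3, 1, 2].

[21; 7, 15, 3, 1, 2]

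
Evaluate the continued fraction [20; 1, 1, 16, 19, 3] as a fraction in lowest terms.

Using pₖ = aₖpₖ₋₁ + pₖ₋₂ and qₖ = aₖqₖ₋₁ + qₖ₋₂:
  k=0: a=20, p=20, q=1
  k=1: a=1, p=21, q=1
  k=2: a=1, p=41, q=2
  k=3: a=16, p=677, q=33
  k=4: a=19, p=12904, q=629
  k=5: a=3, p=39389, q=1920

39389/1920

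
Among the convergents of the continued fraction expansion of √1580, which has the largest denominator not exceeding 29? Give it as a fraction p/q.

159/4

√1580 = [39; 1, 2, 1, 78, …] (period length 4).
Convergents:
  p_0/q_0 = 39/1
  p_1/q_1 = 40/1
  p_2/q_2 = 119/3
  p_3/q_3 = 159/4
  p_4/q_4 = 12521/315
q_3 = 4 ≤ 29 < 315 = q_4, so the answer is 159/4.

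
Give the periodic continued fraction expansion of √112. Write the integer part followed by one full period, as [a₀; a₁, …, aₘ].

a₀ = ⌊√112⌋ = 10.
With m₀=0, d₀=1 and mₖ₊₁ = dₖaₖ − mₖ, dₖ₊₁ = (n − mₖ₊₁²)/dₖ, aₖ₊₁ = ⌊(a₀+mₖ₊₁)/dₖ₊₁⌋:
  k=1: m=10, d=12, a=1
  k=2: m=2, d=9, a=1
  k=3: m=7, d=7, a=2
  k=4: m=7, d=9, a=1
  k=5: m=2, d=12, a=1
  k=6: m=10, d=1, a=20
d=1 and a=2a₀=20 at k=6, so the next step gives (m, d) = (10, 12) again — its k=1 value — and the period has length 6.

[10; 1, 1, 2, 1, 1, 20]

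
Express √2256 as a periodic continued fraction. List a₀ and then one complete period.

a₀ = ⌊√2256⌋ = 47.
With m₀=0, d₀=1 and mₖ₊₁ = dₖaₖ − mₖ, dₖ₊₁ = (n − mₖ₊₁²)/dₖ, aₖ₊₁ = ⌊(a₀+mₖ₊₁)/dₖ₊₁⌋:
  k=1: m=47, d=47, a=2
  k=2: m=47, d=1, a=94
d=1 and a=2a₀=94 at k=2, so the next step gives (m, d) = (47, 47) again — its k=1 value — and the period has length 2.

[47; 2, 94]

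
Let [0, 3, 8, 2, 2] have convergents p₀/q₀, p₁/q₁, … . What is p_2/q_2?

8/25

Using pₖ = aₖpₖ₋₁ + pₖ₋₂, qₖ = aₖqₖ₋₁ + qₖ₋₂ (with p₋₁=1, p₋₂=0, q₋₁=0, q₋₂=1):
  k=0: a=0, p=0, q=1
  k=1: a=3, p=1, q=3
  k=2: a=8, p=8, q=25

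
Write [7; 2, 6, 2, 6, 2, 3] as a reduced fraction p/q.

10084/1351

Fold from the inside: start with 3/1.
  2 + 1/3 = 7/3
  6 + 3/7 = 45/7
  2 + 7/45 = 97/45
  6 + 45/97 = 627/97
  2 + 97/627 = 1351/627
  7 + 627/1351 = 10084/1351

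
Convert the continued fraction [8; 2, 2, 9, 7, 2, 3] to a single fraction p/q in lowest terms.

Fold from the inside: start with 3/1.
  2 + 1/3 = 7/3
  7 + 3/7 = 52/7
  9 + 7/52 = 475/52
  2 + 52/475 = 1002/475
  2 + 475/1002 = 2479/1002
  8 + 1002/2479 = 20834/2479

20834/2479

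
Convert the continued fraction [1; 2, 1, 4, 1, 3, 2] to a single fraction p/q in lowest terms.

199/147

Using pₖ = aₖpₖ₋₁ + pₖ₋₂ and qₖ = aₖqₖ₋₁ + qₖ₋₂:
  k=0: a=1, p=1, q=1
  k=1: a=2, p=3, q=2
  k=2: a=1, p=4, q=3
  k=3: a=4, p=19, q=14
  k=4: a=1, p=23, q=17
  k=5: a=3, p=88, q=65
  k=6: a=2, p=199, q=147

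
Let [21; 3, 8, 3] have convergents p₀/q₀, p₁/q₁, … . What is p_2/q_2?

533/25

Using pₖ = aₖpₖ₋₁ + pₖ₋₂, qₖ = aₖqₖ₋₁ + qₖ₋₂ (with p₋₁=1, p₋₂=0, q₋₁=0, q₋₂=1):
  k=0: a=21, p=21, q=1
  k=1: a=3, p=64, q=3
  k=2: a=8, p=533, q=25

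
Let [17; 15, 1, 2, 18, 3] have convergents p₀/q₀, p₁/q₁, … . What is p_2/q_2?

273/16

Using pₖ = aₖpₖ₋₁ + pₖ₋₂, qₖ = aₖqₖ₋₁ + qₖ₋₂ (with p₋₁=1, p₋₂=0, q₋₁=0, q₋₂=1):
  k=0: a=17, p=17, q=1
  k=1: a=15, p=256, q=15
  k=2: a=1, p=273, q=16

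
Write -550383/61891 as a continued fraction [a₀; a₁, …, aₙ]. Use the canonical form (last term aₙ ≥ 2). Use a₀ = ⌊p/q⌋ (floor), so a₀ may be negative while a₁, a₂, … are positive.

[-9; 9, 3, 16, 19, 3, 2]

-550383 = -9·61891 + 6636
61891 = 9·6636 + 2167
6636 = 3·2167 + 135
2167 = 16·135 + 7
135 = 19·7 + 2
7 = 3·2 + 1
2 = 2·1 + 0  (stop)
So -550383/61891 = [-9; 9, 3, 16, 19, 3, 2].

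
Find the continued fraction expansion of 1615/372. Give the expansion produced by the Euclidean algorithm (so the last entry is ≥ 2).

1615 = 4·372 + 127
372 = 2·127 + 118
127 = 1·118 + 9
118 = 13·9 + 1
9 = 9·1 + 0  (stop)
So 1615/372 = [4; 2, 1, 13, 9].

[4; 2, 1, 13, 9]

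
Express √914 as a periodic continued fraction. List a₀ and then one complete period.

[30; 4, 3, 3, 4, 60]

a₀ = ⌊√914⌋ = 30.
With m₀=0, d₀=1 and mₖ₊₁ = dₖaₖ − mₖ, dₖ₊₁ = (n − mₖ₊₁²)/dₖ, aₖ₊₁ = ⌊(a₀+mₖ₊₁)/dₖ₊₁⌋:
  k=1: m=30, d=14, a=4
  k=2: m=26, d=17, a=3
  k=3: m=25, d=17, a=3
  k=4: m=26, d=14, a=4
  k=5: m=30, d=1, a=60
d=1 and a=2a₀=60 at k=5, so the next step gives (m, d) = (30, 14) again — its k=1 value — and the period has length 5.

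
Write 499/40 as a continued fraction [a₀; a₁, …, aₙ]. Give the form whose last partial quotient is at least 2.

499 = 12×40 + 19
40 = 2×19 + 2
19 = 9×2 + 1
2 = 2×1 + 0  (stop)
So 499/40 = [12; 2, 9, 2].

[12; 2, 9, 2]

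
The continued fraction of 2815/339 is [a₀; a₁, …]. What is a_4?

3

2815 = 8·339 + 103   →  a_0 = 8
339 = 3·103 + 30   →  a_1 = 3
103 = 3·30 + 13   →  a_2 = 3
30 = 2·13 + 4   →  a_3 = 2
13 = 3·4 + 1   →  a_4 = 3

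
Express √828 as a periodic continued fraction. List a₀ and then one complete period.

[28; 1, 3, 2, 3, 1, 56]

a₀ = ⌊√828⌋ = 28.
With m₀=0, d₀=1 and mₖ₊₁ = dₖaₖ − mₖ, dₖ₊₁ = (n − mₖ₊₁²)/dₖ, aₖ₊₁ = ⌊(a₀+mₖ₊₁)/dₖ₊₁⌋:
  k=1: m=28, d=44, a=1
  k=2: m=16, d=13, a=3
  k=3: m=23, d=23, a=2
  k=4: m=23, d=13, a=3
  k=5: m=16, d=44, a=1
  k=6: m=28, d=1, a=56
d=1 and a=2a₀=56 at k=6, so the next step gives (m, d) = (28, 44) again — its k=1 value — and the period has length 6.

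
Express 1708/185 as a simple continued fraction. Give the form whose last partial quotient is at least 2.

1708 = 9×185 + 43
185 = 4×43 + 13
43 = 3×13 + 4
13 = 3×4 + 1
4 = 4×1 + 0  (stop)
So 1708/185 = [9; 4, 3, 3, 4].

[9; 4, 3, 3, 4]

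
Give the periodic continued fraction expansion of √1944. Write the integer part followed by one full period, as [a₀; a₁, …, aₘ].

[44; 11, 88]

a₀ = ⌊√1944⌋ = 44.
With m₀=0, d₀=1 and mₖ₊₁ = dₖaₖ − mₖ, dₖ₊₁ = (n − mₖ₊₁²)/dₖ, aₖ₊₁ = ⌊(a₀+mₖ₊₁)/dₖ₊₁⌋:
  k=1: m=44, d=8, a=11
  k=2: m=44, d=1, a=88
d=1 and a=2a₀=88 at k=2, so the next step gives (m, d) = (44, 8) again — its k=1 value — and the period has length 2.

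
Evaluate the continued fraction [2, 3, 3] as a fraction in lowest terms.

23/10

Fold from the inside: start with 3/1.
  3 + 1/3 = 10/3
  2 + 3/10 = 23/10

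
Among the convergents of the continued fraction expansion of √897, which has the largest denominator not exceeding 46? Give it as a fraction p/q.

599/20

√897 = [29; 1, 18, 1, 58, …] (period length 4).
Convergents:
  p_0/q_0 = 29/1
  p_1/q_1 = 30/1
  p_2/q_2 = 569/19
  p_3/q_3 = 599/20
  p_4/q_4 = 35311/1179
q_3 = 20 ≤ 46 < 1179 = q_4, so the answer is 599/20.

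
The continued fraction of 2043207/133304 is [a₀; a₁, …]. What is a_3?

2043207 = 15·133304 + 43647   →  a_0 = 15
133304 = 3·43647 + 2363   →  a_1 = 3
43647 = 18·2363 + 1113   →  a_2 = 18
2363 = 2·1113 + 137   →  a_3 = 2

2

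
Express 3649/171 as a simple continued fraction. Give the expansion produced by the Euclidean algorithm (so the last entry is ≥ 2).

3649 = 21·171 + 58
171 = 2·58 + 55
58 = 1·55 + 3
55 = 18·3 + 1
3 = 3·1 + 0  (stop)
So 3649/171 = [21; 2, 1, 18, 3].

[21; 2, 1, 18, 3]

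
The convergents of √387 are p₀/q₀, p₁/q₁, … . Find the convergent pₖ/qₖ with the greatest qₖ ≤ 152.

2341/119

√387 = [19; 1, 2, 19, 2, 1, 38, …] (period length 6).
Convergents:
  p_0/q_0 = 19/1
  p_1/q_1 = 20/1
  p_2/q_2 = 59/3
  p_3/q_3 = 1141/58
  p_4/q_4 = 2341/119
  p_5/q_5 = 3482/177
q_4 = 119 ≤ 152 < 177 = q_5, so the answer is 2341/119.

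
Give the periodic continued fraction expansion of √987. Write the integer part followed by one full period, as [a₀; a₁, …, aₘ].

[31; 2, 2, 2, 62]

a₀ = ⌊√987⌋ = 31.
With m₀=0, d₀=1 and mₖ₊₁ = dₖaₖ − mₖ, dₖ₊₁ = (n − mₖ₊₁²)/dₖ, aₖ₊₁ = ⌊(a₀+mₖ₊₁)/dₖ₊₁⌋:
  k=1: m=31, d=26, a=2
  k=2: m=21, d=21, a=2
  k=3: m=21, d=26, a=2
  k=4: m=31, d=1, a=62
d=1 and a=2a₀=62 at k=4, so the next step gives (m, d) = (31, 26) again — its k=1 value — and the period has length 4.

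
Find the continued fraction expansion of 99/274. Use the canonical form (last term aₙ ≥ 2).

[0; 2, 1, 3, 3, 3, 2]

99 = 0×274 + 99
274 = 2×99 + 76
99 = 1×76 + 23
76 = 3×23 + 7
23 = 3×7 + 2
7 = 3×2 + 1
2 = 2×1 + 0  (stop)
So 99/274 = [0; 2, 1, 3, 3, 3, 2].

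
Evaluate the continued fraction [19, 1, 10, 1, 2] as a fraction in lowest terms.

697/35

Using pₖ = aₖpₖ₋₁ + pₖ₋₂ and qₖ = aₖqₖ₋₁ + qₖ₋₂:
  k=0: a=19, p=19, q=1
  k=1: a=1, p=20, q=1
  k=2: a=10, p=219, q=11
  k=3: a=1, p=239, q=12
  k=4: a=2, p=697, q=35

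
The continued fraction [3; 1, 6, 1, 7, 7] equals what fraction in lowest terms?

Using pₖ = aₖpₖ₋₁ + pₖ₋₂ and qₖ = aₖqₖ₋₁ + qₖ₋₂:
  k=0: a=3, p=3, q=1
  k=1: a=1, p=4, q=1
  k=2: a=6, p=27, q=7
  k=3: a=1, p=31, q=8
  k=4: a=7, p=244, q=63
  k=5: a=7, p=1739, q=449

1739/449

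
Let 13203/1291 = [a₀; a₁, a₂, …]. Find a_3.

13203 = 10·1291 + 293   →  a_0 = 10
1291 = 4·293 + 119   →  a_1 = 4
293 = 2·119 + 55   →  a_2 = 2
119 = 2·55 + 9   →  a_3 = 2

2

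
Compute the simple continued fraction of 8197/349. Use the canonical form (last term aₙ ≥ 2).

[23; 2, 18, 1, 8]

8197 = 23×349 + 170
349 = 2×170 + 9
170 = 18×9 + 8
9 = 1×8 + 1
8 = 8×1 + 0  (stop)
So 8197/349 = [23; 2, 18, 1, 8].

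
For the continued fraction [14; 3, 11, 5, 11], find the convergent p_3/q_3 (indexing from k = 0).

Using pₖ = aₖpₖ₋₁ + pₖ₋₂, qₖ = aₖqₖ₋₁ + qₖ₋₂ (with p₋₁=1, p₋₂=0, q₋₁=0, q₋₂=1):
  k=0: a=14, p=14, q=1
  k=1: a=3, p=43, q=3
  k=2: a=11, p=487, q=34
  k=3: a=5, p=2478, q=173

2478/173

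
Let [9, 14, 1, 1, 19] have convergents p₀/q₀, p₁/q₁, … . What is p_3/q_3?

263/29

Using pₖ = aₖpₖ₋₁ + pₖ₋₂, qₖ = aₖqₖ₋₁ + qₖ₋₂ (with p₋₁=1, p₋₂=0, q₋₁=0, q₋₂=1):
  k=0: a=9, p=9, q=1
  k=1: a=14, p=127, q=14
  k=2: a=1, p=136, q=15
  k=3: a=1, p=263, q=29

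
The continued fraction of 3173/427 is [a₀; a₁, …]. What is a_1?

2

3173 = 7·427 + 184   →  a_0 = 7
427 = 2·184 + 59   →  a_1 = 2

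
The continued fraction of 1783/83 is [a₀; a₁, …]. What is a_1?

1783 = 21·83 + 40   →  a_0 = 21
83 = 2·40 + 3   →  a_1 = 2

2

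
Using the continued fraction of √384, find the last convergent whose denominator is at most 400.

4801/245

√384 = [19; 1, 1, 2, 9, 2, 1, 1, 38, …] (period length 8).
Convergents:
  p_0/q_0 = 19/1
  p_1/q_1 = 20/1
  p_2/q_2 = 39/2
  p_3/q_3 = 98/5
  p_4/q_4 = 921/47
  p_5/q_5 = 1940/99
  p_6/q_6 = 2861/146
  p_7/q_7 = 4801/245
  p_8/q_8 = 185299/9456
q_7 = 245 ≤ 400 < 9456 = q_8, so the answer is 4801/245.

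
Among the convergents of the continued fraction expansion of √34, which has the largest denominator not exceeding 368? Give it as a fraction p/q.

2035/349

√34 = [5; 1, 4, 1, 10, …] (period length 4).
Convergents:
  p_0/q_0 = 5/1
  p_1/q_1 = 6/1
  p_2/q_2 = 29/5
  p_3/q_3 = 35/6
  p_4/q_4 = 379/65
  p_5/q_5 = 414/71
  p_6/q_6 = 2035/349
  p_7/q_7 = 2449/420
q_6 = 349 ≤ 368 < 420 = q_7, so the answer is 2035/349.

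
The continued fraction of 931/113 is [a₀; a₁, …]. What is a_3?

931 = 8·113 + 27   →  a_0 = 8
113 = 4·27 + 5   →  a_1 = 4
27 = 5·5 + 2   →  a_2 = 5
5 = 2·2 + 1   →  a_3 = 2

2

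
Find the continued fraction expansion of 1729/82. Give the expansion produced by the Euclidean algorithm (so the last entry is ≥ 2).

1729 = 21*82 + 7
82 = 11*7 + 5
7 = 1*5 + 2
5 = 2*2 + 1
2 = 2*1 + 0  (stop)
So 1729/82 = [21; 11, 1, 2, 2].

[21; 11, 1, 2, 2]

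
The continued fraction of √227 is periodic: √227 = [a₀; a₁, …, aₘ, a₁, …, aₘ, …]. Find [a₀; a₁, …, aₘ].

a₀ = ⌊√227⌋ = 15.

[15; 15, 30]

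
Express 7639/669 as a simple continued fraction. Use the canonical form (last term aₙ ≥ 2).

7639 = 11·669 + 280
669 = 2·280 + 109
280 = 2·109 + 62
109 = 1·62 + 47
62 = 1·47 + 15
47 = 3·15 + 2
15 = 7·2 + 1
2 = 2·1 + 0  (stop)
So 7639/669 = [11; 2, 2, 1, 1, 3, 7, 2].

[11; 2, 2, 1, 1, 3, 7, 2]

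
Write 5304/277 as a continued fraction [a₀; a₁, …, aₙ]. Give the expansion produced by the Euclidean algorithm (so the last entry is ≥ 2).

[19; 6, 1, 3, 10]

5304 = 19×277 + 41
277 = 6×41 + 31
41 = 1×31 + 10
31 = 3×10 + 1
10 = 10×1 + 0  (stop)
So 5304/277 = [19; 6, 1, 3, 10].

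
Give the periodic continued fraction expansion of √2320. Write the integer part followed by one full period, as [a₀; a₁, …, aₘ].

a₀ = ⌊√2320⌋ = 48.
With m₀=0, d₀=1 and mₖ₊₁ = dₖaₖ − mₖ, dₖ₊₁ = (n − mₖ₊₁²)/dₖ, aₖ₊₁ = ⌊(a₀+mₖ₊₁)/dₖ₊₁⌋:
  k=1: m=48, d=16, a=6
  k=2: m=48, d=1, a=96
d=1 and a=2a₀=96 at k=2, so the next step gives (m, d) = (48, 16) again — its k=1 value — and the period has length 2.

[48; 6, 96]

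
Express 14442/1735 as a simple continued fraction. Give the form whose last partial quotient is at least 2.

[8; 3, 11, 2, 7, 1, 2]

14442 = 8*1735 + 562
1735 = 3*562 + 49
562 = 11*49 + 23
49 = 2*23 + 3
23 = 7*3 + 2
3 = 1*2 + 1
2 = 2*1 + 0  (stop)
So 14442/1735 = [8; 3, 11, 2, 7, 1, 2].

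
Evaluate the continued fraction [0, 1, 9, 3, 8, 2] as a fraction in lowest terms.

494/547

Using pₖ = aₖpₖ₋₁ + pₖ₋₂ and qₖ = aₖqₖ₋₁ + qₖ₋₂:
  k=0: a=0, p=0, q=1
  k=1: a=1, p=1, q=1
  k=2: a=9, p=9, q=10
  k=3: a=3, p=28, q=31
  k=4: a=8, p=233, q=258
  k=5: a=2, p=494, q=547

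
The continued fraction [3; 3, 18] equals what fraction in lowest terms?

Using pₖ = aₖpₖ₋₁ + pₖ₋₂ and qₖ = aₖqₖ₋₁ + qₖ₋₂:
  k=0: a=3, p=3, q=1
  k=1: a=3, p=10, q=3
  k=2: a=18, p=183, q=55

183/55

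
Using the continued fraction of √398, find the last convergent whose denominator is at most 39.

399/20

√398 = [19; 1, 18, 1, 38, …] (period length 4).
Convergents:
  p_0/q_0 = 19/1
  p_1/q_1 = 20/1
  p_2/q_2 = 379/19
  p_3/q_3 = 399/20
  p_4/q_4 = 15541/779
q_3 = 20 ≤ 39 < 779 = q_4, so the answer is 399/20.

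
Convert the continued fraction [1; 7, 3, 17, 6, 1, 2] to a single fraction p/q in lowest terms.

8735/7686

Using pₖ = aₖpₖ₋₁ + pₖ₋₂ and qₖ = aₖqₖ₋₁ + qₖ₋₂:
  k=0: a=1, p=1, q=1
  k=1: a=7, p=8, q=7
  k=2: a=3, p=25, q=22
  k=3: a=17, p=433, q=381
  k=4: a=6, p=2623, q=2308
  k=5: a=1, p=3056, q=2689
  k=6: a=2, p=8735, q=7686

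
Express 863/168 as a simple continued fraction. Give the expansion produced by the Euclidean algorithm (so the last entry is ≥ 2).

[5; 7, 3, 3, 2]

863 = 5×168 + 23
168 = 7×23 + 7
23 = 3×7 + 2
7 = 3×2 + 1
2 = 2×1 + 0  (stop)
So 863/168 = [5; 7, 3, 3, 2].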